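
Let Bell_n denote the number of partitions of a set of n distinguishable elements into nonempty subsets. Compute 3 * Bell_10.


Bell_10 can be computed from the Bell triangle or from Dobinski's identity Bell_n = (1/e) * sum_{k>=0} k^n / k!.
Computing Bell_10 = 115975.
Then 3 * 115975 = 347925.

347925


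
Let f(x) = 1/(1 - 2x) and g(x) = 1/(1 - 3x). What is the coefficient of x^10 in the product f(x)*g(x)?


The coefficient of x^n in f*g is the Cauchy product: sum_{k=0}^{n} a^k * b^(n-k).
With a=2, b=3, n=10:
sum_{k=0}^{10} 2^k * 3^(10-k)
= 175099

175099


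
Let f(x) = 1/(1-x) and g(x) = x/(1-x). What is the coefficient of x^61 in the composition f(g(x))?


First simplify the composition: f(g(x)) = 1/(1 - x/(1-x)) = (1-x)/((1-x) - x) = (1-x)/(1-2x).
Now extract the coefficient. Write (1-x)/(1-2x) = 1/(1-2x) - x/(1-2x).
The coefficient of x^n in 1/(1-2x) is 2^n, and in x/(1-2x) is 2^(n-1) (for n >= 1).
So the coefficient of x^61 is 2^61 - 2^60 = 2305843009213693952 - 1152921504606846976 = 1152921504606846976.

1152921504606846976


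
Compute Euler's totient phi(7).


phi(n) counts integers in [1, n] coprime to n. Using the multiplicative formula phi(n) = n * prod_{p | n} (1 - 1/p):
7 = 7, so
phi(7) = 7 * (1 - 1/7) = 6.

6


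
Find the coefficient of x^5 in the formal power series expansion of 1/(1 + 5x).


Write 1/(1 + c x) = 1/(1 - (-c) x) and apply the geometric-series identity
1/(1 - y) = sum_{k>=0} y^k to get 1/(1 + c x) = sum_{k>=0} (-c)^k x^k.
So the coefficient of x^k is (-c)^k = (-1)^k * c^k.
Here c = 5 and k = 5:
(-5)^5 = -1 * 3125 = -3125

-3125


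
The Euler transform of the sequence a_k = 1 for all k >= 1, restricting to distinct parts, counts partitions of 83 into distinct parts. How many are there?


Partitions of 83 into distinct parts can be computed via generating function.
Product (1+x)(1+x^2)(1+x^3)...
The coefficient of x^83 = 101698

101698


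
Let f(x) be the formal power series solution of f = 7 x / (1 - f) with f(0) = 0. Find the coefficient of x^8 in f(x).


Apply Lagrange inversion: f = 7 x * phi(f) with phi(t) = 1/(1 - t), so
[x^n] f = 7^n * (1/n) [t^(n-1)] phi(t)^n = 7^n * (1/n) [t^(n-1)] (1 - t)^(-n) = 7^n * (1/n) C(2n - 2, n - 1) = 7^n * C_{n-1}.
For n = 8: C_7 = C(14, 7) / 8 = 3432/8 = 429.
With the 7^8 = 5764801 factor, the coefficient is 5764801 * 429 = 2473099629.

2473099629


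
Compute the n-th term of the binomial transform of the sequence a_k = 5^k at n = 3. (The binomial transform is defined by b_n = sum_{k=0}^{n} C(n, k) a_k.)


With a_k = 5^k, b_n = sum_{k=0}^{n} C(n, k) 5^k = (1 + 5)^n by the binomial theorem.
For n = 3: (1 + 5)^3 = 6^3 = 216.

216


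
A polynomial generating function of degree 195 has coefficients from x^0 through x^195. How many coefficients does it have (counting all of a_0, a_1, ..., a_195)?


A polynomial of degree 195 takes the form a_0 + a_1 x + ... + a_195 x^195.
The number of coefficients is 195 + 1 = 196.

196


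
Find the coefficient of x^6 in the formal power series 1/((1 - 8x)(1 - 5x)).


By partial fractions or Cauchy convolution:
The coefficient equals sum_{k=0}^{6} 8^k * 5^(6-k).
= 673009

673009


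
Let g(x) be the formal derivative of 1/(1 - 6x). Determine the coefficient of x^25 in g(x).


Differentiate termwise: d/dx sum_{k>=0} 6^k x^k = sum_{k>=1} k 6^k x^(k-1) = sum_{j>=0} (j+1) 6^(j+1) x^j.
Equivalently, d/dx [1/(1 - 6x)] = 6/(1 - 6x)^2.
For j = 25: 26 * 6^26 = 26 * 170581728179578208256 = 4435124932669033414656.

4435124932669033414656


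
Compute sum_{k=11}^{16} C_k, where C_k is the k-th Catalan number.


C_11 through C_16: 58786, 208012, 742900, 2674440, 9694845, 35357670
Sum = 58786 + 208012 + 742900 + 2674440 + 9694845 + 35357670
= 48736653

48736653


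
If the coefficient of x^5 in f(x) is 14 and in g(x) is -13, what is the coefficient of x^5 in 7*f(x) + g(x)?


Scalar multiplication scales coefficients: 7 * 14 = 98.
Then add the g coefficient: 98 + -13
= 85

85


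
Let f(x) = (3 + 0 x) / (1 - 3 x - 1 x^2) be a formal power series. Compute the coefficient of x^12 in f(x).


Write f(x) = sum_{k>=0} a_k x^k. Multiplying both sides by 1 - 3 x - 1 x^2 gives
(1 - 3 x - 1 x^2) sum_{k>=0} a_k x^k = 3 + 0 x.
Matching coefficients:
 x^0: a_0 = 3
 x^1: a_1 - 3 a_0 = 0  =>  a_1 = 3*3 + 0 = 9
 x^k (k >= 2): a_k = 3 a_{k-1} + 1 a_{k-2}.
Iterating: a_2 = 30, a_3 = 99, a_4 = 327, a_5 = 1080, a_6 = 3567, a_7 = 11781, a_8 = 38910, a_9 = 128511, a_10 = 424443, a_11 = 1401840, a_12 = 4629963.
So the coefficient of x^12 is 4629963.

4629963


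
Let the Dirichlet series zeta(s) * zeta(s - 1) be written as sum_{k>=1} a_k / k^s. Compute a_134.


Convolution gives a_k = sum_{d | k} d * 1 = sum_{d | k} d = sigma(k), the sum of positive divisors of k.
For k = 134, the divisors are 1, 2, 67, 134, so
sigma(134) = 1 + 2 + 67 + 134 = 204.

204


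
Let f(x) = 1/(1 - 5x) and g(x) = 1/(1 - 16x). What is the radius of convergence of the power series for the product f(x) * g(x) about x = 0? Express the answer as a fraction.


The radius of 1/(1 - 5x) is 1/5 (nearest singularity at x = 1/5), and the radius of 1/(1 - 16x) is 1/16.
The product f(x)*g(x) = 1/((1 - 5x)(1 - 16x)) has singularities at both 1/5 and 1/16, so its radius of convergence is the distance to the nearest one:
min(1/5, 1/16) = 1/16.

1/16


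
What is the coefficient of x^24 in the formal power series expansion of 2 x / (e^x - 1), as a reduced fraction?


The exponential generating function for Bernoulli numbers is
x / (e^x - 1) = sum_{k>=0} B_k x^k / k!.
So the coefficient of x^24 in 2 x / (e^x - 1) is 2 B_24 / 24!.
Computing: B_24 = -236364091/2730, 24! = 620448401733239439360000, giving
2 * -236364091/2730 / 620448401733239439360000 = -236364091/846912068365871834726400000.

-236364091/846912068365871834726400000


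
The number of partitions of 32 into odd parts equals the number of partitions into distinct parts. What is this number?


Computing partitions of 32 into odd parts (1, 3, 5, ...):
Using the generating function prod_{k>=0} 1/(1-x^(2k+1)),
the count is 390

390


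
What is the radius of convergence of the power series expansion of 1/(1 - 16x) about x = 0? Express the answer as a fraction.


Expanding 1/(1 - 16x) = sum_{k>=0} 16^k x^k, the series converges when |16x| < 1, i.e., |x| < 1/16.
So the radius of convergence is 1/16 = 1/16.

1/16


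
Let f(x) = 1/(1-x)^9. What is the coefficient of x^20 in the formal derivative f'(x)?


Differentiate: d/dx [ 1/(1-x)^r ] = r / (1-x)^(r+1).
Here r = 9, so f'(x) = 9 / (1-x)^10.
The expansion of 1/(1-x)^(r+1) has coefficient of x^n equal to C(n+r, r).
So the coefficient of x^20 in f'(x) is
9 * C(29, 9) = 9 * 10015005 = 90135045

90135045


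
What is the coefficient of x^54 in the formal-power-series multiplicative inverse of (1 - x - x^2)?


Let the inverse be f(x) = sum_{k>=0} a_k x^k. From f(x) * (1 - x - x^2) = 1 and matching coefficients:
 x^0: a_0 = 1.
 x^1: a_1 - a_0 = 0, so a_1 = 1.
 x^k (k >= 2): a_k - a_{k-1} - a_{k-2} = 0, i.e. a_k = a_{k-1} + a_{k-2}.
This is the Fibonacci-type recurrence shifted so that a_0 = a_1 = 1.
Iterating: a_0=1, a_1=1, a_2=2, a_3=3, a_4=5, a_5=8, a_6=13, a_7=21, a_8=34, a_9=55, ...
a_54 = 139583862445.

139583862445


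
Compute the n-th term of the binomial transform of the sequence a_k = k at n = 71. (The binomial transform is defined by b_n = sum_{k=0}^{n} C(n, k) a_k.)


With a_k = k, b_n = sum_{k=0}^{n} C(n, k) k. Using k * C(n, k) = n * C(n-1, k-1) gives b_n = n * sum_{k>=1} C(n-1, k-1) = n * 2^(n-1).
For n = 71: 71 * 2^70 = 71 * 1180591620717411303424 = 83822005070936202543104.

83822005070936202543104


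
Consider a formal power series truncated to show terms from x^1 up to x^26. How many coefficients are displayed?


From x^1 to x^26 inclusive, the count is 26 - 1 + 1 = 26.

26


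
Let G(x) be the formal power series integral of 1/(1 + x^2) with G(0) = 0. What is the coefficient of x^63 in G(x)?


1/(1 + x^2) = sum_{j>=0} (-1)^j x^(2j). Integrating termwise with G(0) = 0:
G(x) = sum_{j>=0} (-1)^j x^(2j+1) / (2j+1) = arctan(x).
Only odd powers are nonzero. For x^63 write 63 = 2*31 + 1, giving
(-1)^31 / 63 = -1/63 = -1/63.

-1/63


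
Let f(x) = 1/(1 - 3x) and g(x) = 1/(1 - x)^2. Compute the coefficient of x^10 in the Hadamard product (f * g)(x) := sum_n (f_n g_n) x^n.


f has coefficients f_k = 3^k. For g = 1/(1 - x)^2 the coefficient is g_k = C(k + 1, 1) = k + 1. The Hadamard coefficient is (f * g)_k = 3^k * (k + 1).
For k = 10: 3^10 * 11 = 59049 * 11 = 649539.

649539


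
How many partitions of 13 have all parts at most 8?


Using the generating function (1-x)^(-1)(1-x^2)^(-1)...(1-x^8)^(-1),
the coefficient of x^13 counts these restricted partitions.
Result = 89

89


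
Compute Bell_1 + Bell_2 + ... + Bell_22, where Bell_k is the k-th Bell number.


Recall Bell_k counts set partitions of a k-set (with Bell_0 = 1 by convention).
Bell_1 through Bell_22: 1, 2, 5, 15, 52, 203, 877, 4140, 21147, 115975, 678570, 4213597, 27644437, 190899322, 1382958545, 10480142147, 82864869804, 682076806159, 5832742205057, 51724158235372, 474869816156751, 4506715738447323
Sum = 1 + 2 + 5 + 15 + 52 + 203 + 877 + 4140 + 21147 + 115975 + 678570 + 4213597 + 27644437 + 190899322 + 1382958545 + 10480142147 + 82864869804 + 682076806159 + 5832742205057 + 51724158235372 + 474869816156751 + 4506715738447323 = 5039919483399501.

5039919483399501


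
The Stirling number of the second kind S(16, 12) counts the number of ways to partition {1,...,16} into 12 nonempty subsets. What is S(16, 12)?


Using the explicit formula S(n,k) = (1/k!) sum_{j=0}^{k} (-1)^(k-j) C(k,j) j^n:
S(16, 12) = 2757118
Equivalently, S(n,k) is n! times the coefficient of x^n in the EGF (e^x - 1)^k / k!.

2757118


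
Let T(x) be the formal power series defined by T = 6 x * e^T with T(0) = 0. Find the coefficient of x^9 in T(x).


Apply the Lagrange inversion formula: if T = 6 x * phi(T) with phi(t) = e^t, then
[x^n] T = 6^n * (1/n) [t^(n-1)] phi(t)^n = 6^n * (1/n) [t^(n-1)] e^(n t) = 6^n * (1/n) * n^(n-1) / (n-1)! = 6^n * n^(n-1) / n!.
When c = 1 this is the Cayley count of rooted labeled trees on n vertices, divided by n!.
For n = 9: 6^9 * 9^8 / 9! = 10077696 * 43046721/362880 = 41841412812/35.

41841412812/35


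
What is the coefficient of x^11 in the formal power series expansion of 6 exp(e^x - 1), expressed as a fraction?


exp(e^x - 1) is the exponential generating function for the Bell numbers Bell_k: exp(e^x - 1) = sum_{k>=0} Bell_k x^k / k!.
So the coefficient of x^11 in 6 exp(e^x - 1) is 6 Bell_11 / 11!.
Computing: Bell_11 = 678570 and 11! = 39916800, giving
6 * 678570/39916800 = 22619/221760.

22619/221760


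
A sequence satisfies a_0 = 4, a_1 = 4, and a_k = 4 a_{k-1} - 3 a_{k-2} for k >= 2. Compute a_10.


The characteristic equation is t^2 - 4 t + 3 = 0, with roots r_1 = 3 and r_2 = 1 (so c_1 = r_1 + r_2, c_2 = -r_1 r_2 as required).
One can use the closed form a_n = A r_1^n + B r_2^n, but direct iteration is more reliable:
a_0 = 4, a_1 = 4, a_2 = 4, a_3 = 4, a_4 = 4, a_5 = 4, a_6 = 4, a_7 = 4, a_8 = 4, a_9 = 4, a_10 = 4.
So a_10 = 4.

4


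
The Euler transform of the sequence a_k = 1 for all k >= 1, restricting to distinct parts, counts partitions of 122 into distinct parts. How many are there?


Partitions of 122 into distinct parts can be computed via generating function.
Product (1+x)(1+x^2)(1+x^3)...
The coefficient of x^122 = 2556284

2556284


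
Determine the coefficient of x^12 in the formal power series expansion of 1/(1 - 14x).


The geometric series identity gives 1/(1 - c x) = sum_{k>=0} c^k x^k, so the coefficient of x^k is c^k.
Here c = 14 and k = 12.
Computing: 14^12 = 56693912375296

56693912375296


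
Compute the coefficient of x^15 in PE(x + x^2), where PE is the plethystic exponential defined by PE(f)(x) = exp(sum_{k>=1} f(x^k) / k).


With f(x) = x + x^2, the exponent is sum_{k>=1} (x^k + x^(2k)) / k = -ln(1 - x) - ln(1 - x^2). Exponentiating:
PE(x + x^2) = 1 / ((1 - x)(1 - x^2)).
This is the generating function for partitions of n into parts of size 1 or 2. The number of 2's can be any j in 0..7, and the rest are 1's, so
[x^15] = floor(15/2) + 1 = 8.

8


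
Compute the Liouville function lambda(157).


The Liouville function is lambda(k) = (-1)^Omega(k), where Omega(k) counts the prime factors of k with multiplicity.
Factoring: 157 = 157, so Omega(157) = 1.
lambda(157) = (-1)^1 = -1.

-1


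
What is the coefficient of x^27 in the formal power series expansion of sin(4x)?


The Maclaurin series is sin(t) = sum_{k>=0} (-1)^k t^(2k+1) / (2k+1)!, so substituting t = 4x, only odd powers of x are nonzero, with coefficient of x^(2k+1) equal to (-1)^k 4^(2k+1) / (2k+1)!.
Write 27 = 2*13 + 1, giving the coefficient (-1)^13 * 4^27 / 27! = -18014398509481984/10888869450418352160768000000 = -2147483648/1298054391195577640625.

-2147483648/1298054391195577640625


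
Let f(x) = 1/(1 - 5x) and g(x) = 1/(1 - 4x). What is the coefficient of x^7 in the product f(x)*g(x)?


The coefficient of x^n in f*g is the Cauchy product: sum_{k=0}^{n} a^k * b^(n-k).
With a=5, b=4, n=7:
sum_{k=0}^{7} 5^k * 4^(7-k)
= 325089

325089


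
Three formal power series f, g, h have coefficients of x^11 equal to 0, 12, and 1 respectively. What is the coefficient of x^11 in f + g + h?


Series addition is componentwise:
0 + 12 + 1
= 13

13


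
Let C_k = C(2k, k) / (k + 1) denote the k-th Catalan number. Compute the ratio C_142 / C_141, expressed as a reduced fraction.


Using C_k = (2k)! / (k! (k+1)!), the ratio C_{k+1}/C_k simplifies to
C_{k+1}/C_k = [(2k+2)! / ((k+1)! (k+2)!)] * [k! (k+1)! / (2k)!]
 = (2k+2)(2k+1) / ((k+1)(k+2)) = 2(2k+1) / (k+2).
For k = 141: 2(2*141 + 1) / (141 + 2) = 566/143 = 566/143.

566/143


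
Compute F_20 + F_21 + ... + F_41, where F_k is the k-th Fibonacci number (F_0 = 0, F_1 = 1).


Use the identity sum_{k=0}^{N} F_k = F_{N+2} - 1 (which follows from F_{k+2} - F_{k+1} = F_k). Then
sum_{k=20}^{41} F_k = (F_{43} - 1) - (F_{21} - 1) = F_{43} - F_{21}.
Computing: F_{43} = 433494437, F_{21} = 10946, so
Sum = 433494437 - 10946 = 433483491.

433483491


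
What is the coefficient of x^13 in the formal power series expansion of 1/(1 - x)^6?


The expansion 1/(1 - x)^r = sum_{k>=0} C(k + r - 1, r - 1) x^k follows from the multiset / negative-binomial theorem (or from repeated differentiation of the geometric series).
For r = 6 and k = 13:
C(18, 5) = 6402373705728000 / (120 * 6227020800) = 8568.

8568


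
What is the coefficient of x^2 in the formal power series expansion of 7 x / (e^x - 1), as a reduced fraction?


The exponential generating function for Bernoulli numbers is
x / (e^x - 1) = sum_{k>=0} B_k x^k / k!.
So the coefficient of x^2 in 7 x / (e^x - 1) is 7 B_2 / 2!.
Computing: B_2 = 1/6, 2! = 2, giving
7 * 1/6 / 2 = 7/12.

7/12


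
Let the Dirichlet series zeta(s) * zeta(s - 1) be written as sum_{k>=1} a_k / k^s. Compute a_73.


Convolution gives a_k = sum_{d | k} d * 1 = sum_{d | k} d = sigma(k), the sum of positive divisors of k.
For k = 73, the divisors are 1, 73, so
sigma(73) = 1 + 73 = 74.

74


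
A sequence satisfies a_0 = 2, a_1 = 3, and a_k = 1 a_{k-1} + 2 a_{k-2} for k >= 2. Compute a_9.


The characteristic equation is t^2 - 1 t - 2 = 0, with roots r_1 = 2 and r_2 = -1 (so c_1 = r_1 + r_2, c_2 = -r_1 r_2 as required).
One can use the closed form a_n = A r_1^n + B r_2^n, but direct iteration is more reliable:
a_0 = 2, a_1 = 3, a_2 = 7, a_3 = 13, a_4 = 27, a_5 = 53, a_6 = 107, a_7 = 213, a_8 = 427, a_9 = 853.
So a_9 = 853.

853


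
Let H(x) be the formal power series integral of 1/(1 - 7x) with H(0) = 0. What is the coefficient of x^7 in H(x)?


1/(1 - 7x) = sum_{k>=0} 7^k x^k. Integrating termwise with H(0) = 0:
H(x) = sum_{k>=0} 7^k x^(k+1) / (k+1) = sum_{m>=1} 7^(m-1) x^m / m.
For m = 7: 7^6/7 = 117649/7 = 16807.

16807


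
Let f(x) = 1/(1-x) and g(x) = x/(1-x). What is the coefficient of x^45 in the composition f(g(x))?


First simplify the composition: f(g(x)) = 1/(1 - x/(1-x)) = (1-x)/((1-x) - x) = (1-x)/(1-2x).
Now extract the coefficient. Write (1-x)/(1-2x) = 1/(1-2x) - x/(1-2x).
The coefficient of x^n in 1/(1-2x) is 2^n, and in x/(1-2x) is 2^(n-1) (for n >= 1).
So the coefficient of x^45 is 2^45 - 2^44 = 35184372088832 - 17592186044416 = 17592186044416.

17592186044416


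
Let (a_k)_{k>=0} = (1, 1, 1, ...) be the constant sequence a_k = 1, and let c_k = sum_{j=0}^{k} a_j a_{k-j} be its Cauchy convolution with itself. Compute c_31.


Since a_j = 1 for all j >= 0, the convolution sum becomes
c_k = sum_{j=0}^{k} 1 * 1 = 1 * (k + 1).
Equivalently, the generating function of (a_k) is 1/(1 - x) and its square is 1/(1 - x)^2 = sum_{k>=0} 1(k + 1) x^k.
For k = 31: 1 * 32 = 32.

32


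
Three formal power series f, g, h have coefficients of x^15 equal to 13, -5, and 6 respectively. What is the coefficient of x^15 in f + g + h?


Series addition is componentwise:
13 + -5 + 6
= 14

14


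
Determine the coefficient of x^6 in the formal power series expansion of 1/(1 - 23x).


The geometric series identity gives 1/(1 - c x) = sum_{k>=0} c^k x^k, so the coefficient of x^k is c^k.
Here c = 23 and k = 6.
Computing: 23^6 = 148035889

148035889


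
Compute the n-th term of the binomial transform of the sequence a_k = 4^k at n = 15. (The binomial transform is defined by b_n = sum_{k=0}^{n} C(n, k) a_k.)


With a_k = 4^k, b_n = sum_{k=0}^{n} C(n, k) 4^k = (1 + 4)^n by the binomial theorem.
For n = 15: (1 + 4)^15 = 5^15 = 30517578125.

30517578125


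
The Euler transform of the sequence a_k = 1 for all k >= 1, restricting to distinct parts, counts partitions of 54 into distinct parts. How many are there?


Partitions of 54 into distinct parts can be computed via generating function.
Product (1+x)(1+x^2)(1+x^3)...
The coefficient of x^54 = 5718

5718


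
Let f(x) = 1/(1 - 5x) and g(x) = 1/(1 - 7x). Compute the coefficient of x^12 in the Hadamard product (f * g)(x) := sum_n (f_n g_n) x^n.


f has coefficients f_k = 5^k and g has coefficients g_k = 7^k, so the Hadamard product has coefficient (f*g)_k = 5^k * 7^k = 35^k.
For k = 12: 35^12 = 3379220508056640625.

3379220508056640625


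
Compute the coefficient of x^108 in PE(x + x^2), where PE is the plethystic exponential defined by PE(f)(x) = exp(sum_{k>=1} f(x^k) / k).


With f(x) = x + x^2, the exponent is sum_{k>=1} (x^k + x^(2k)) / k = -ln(1 - x) - ln(1 - x^2). Exponentiating:
PE(x + x^2) = 1 / ((1 - x)(1 - x^2)).
This is the generating function for partitions of n into parts of size 1 or 2. The number of 2's can be any j in 0..54, and the rest are 1's, so
[x^108] = floor(108/2) + 1 = 55.

55


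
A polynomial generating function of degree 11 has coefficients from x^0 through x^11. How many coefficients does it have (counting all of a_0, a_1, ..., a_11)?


A polynomial of degree 11 takes the form a_0 + a_1 x + ... + a_11 x^11.
The number of coefficients is 11 + 1 = 12.

12


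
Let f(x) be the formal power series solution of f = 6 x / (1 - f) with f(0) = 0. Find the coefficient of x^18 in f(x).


Apply Lagrange inversion: f = 6 x * phi(f) with phi(t) = 1/(1 - t), so
[x^n] f = 6^n * (1/n) [t^(n-1)] phi(t)^n = 6^n * (1/n) [t^(n-1)] (1 - t)^(-n) = 6^n * (1/n) C(2n - 2, n - 1) = 6^n * C_{n-1}.
For n = 18: C_17 = C(34, 17) / 18 = 2333606220/18 = 129644790.
With the 6^18 = 101559956668416 factor, the coefficient is 101559956668416 * 129644790 = 13166719254685891952640.

13166719254685891952640


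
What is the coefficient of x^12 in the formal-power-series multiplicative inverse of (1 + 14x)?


The inverse is 1/(1 + 14x). Apply the geometric identity 1/(1 - y) = sum_{k>=0} y^k with y = -14x:
1/(1 + 14x) = sum_{k>=0} (-14)^k x^k.
So the coefficient of x^12 is (-14)^12 = 56693912375296.

56693912375296


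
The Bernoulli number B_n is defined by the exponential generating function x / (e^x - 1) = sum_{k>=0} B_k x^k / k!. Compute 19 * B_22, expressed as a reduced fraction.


Bernoulli numbers can also be computed recursively via B_0 = 1 and sum_{j=0}^{m} C(m+1, j) B_j = 0 for m >= 1. Odd-index Bernoulli numbers vanish for k >= 3.
Computing B_22 = 854513/138, so 19 * B_22 = 19 * 854513/138 = 16235747/138.

16235747/138


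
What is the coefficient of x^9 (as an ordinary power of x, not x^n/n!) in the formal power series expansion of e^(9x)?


The exponential series is e^y = sum_{k>=0} y^k / k!. Substituting y = 9x gives
e^(9x) = sum_{k>=0} 9^k x^k / k!.
So the coefficient of x^n is a^n/n! with a = 9, n = 9:
9^9 / 9! = 387420489/362880 = 4782969/4480

4782969/4480


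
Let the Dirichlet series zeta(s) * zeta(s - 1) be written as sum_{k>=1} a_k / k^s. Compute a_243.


Convolution gives a_k = sum_{d | k} d * 1 = sum_{d | k} d = sigma(k), the sum of positive divisors of k.
For k = 243, the divisors are 1, 3, 9, 27, 81, 243, so
sigma(243) = 1 + 3 + 9 + 27 + 81 + 243 = 364.

364


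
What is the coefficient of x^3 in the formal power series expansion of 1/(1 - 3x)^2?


The general identity 1/(1 - c x)^r = sum_{k>=0} c^k C(k + r - 1, r - 1) x^k follows by substituting y = c x into 1/(1 - y)^r = sum_{k>=0} C(k + r - 1, r - 1) y^k.
For c = 3, r = 2, k = 3:
3^3 * C(4, 1) = 27 * 4 = 108.

108


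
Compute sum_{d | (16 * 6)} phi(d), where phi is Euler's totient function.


First, 16 * 6 = 96. One classical identity is sum_{d | n} phi(d) = n (each k in [1, n] has a unique gcd with n, and among the k's with gcd(k, n) = n/d there are phi(d) of them). So the sum equals 96. We also verify directly:
Divisors of 96: 1, 2, 3, 4, 6, 8, 12, 16, 24, 32, 48, 96.
phi values: 1, 1, 2, 2, 2, 4, 4, 8, 8, 16, 16, 32.
Sum = 96.

96


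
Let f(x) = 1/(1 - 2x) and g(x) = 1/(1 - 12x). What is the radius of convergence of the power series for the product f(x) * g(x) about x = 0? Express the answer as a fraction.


The radius of 1/(1 - 2x) is 1/2 (nearest singularity at x = 1/2), and the radius of 1/(1 - 12x) is 1/12.
The product f(x)*g(x) = 1/((1 - 2x)(1 - 12x)) has singularities at both 1/2 and 1/12, so its radius of convergence is the distance to the nearest one:
min(1/2, 1/12) = 1/12.

1/12


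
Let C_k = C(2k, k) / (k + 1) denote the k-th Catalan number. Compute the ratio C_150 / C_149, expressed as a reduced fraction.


Using C_k = (2k)! / (k! (k+1)!), the ratio C_{k+1}/C_k simplifies to
C_{k+1}/C_k = [(2k+2)! / ((k+1)! (k+2)!)] * [k! (k+1)! / (2k)!]
 = (2k+2)(2k+1) / ((k+1)(k+2)) = 2(2k+1) / (k+2).
For k = 149: 2(2*149 + 1) / (149 + 2) = 598/151 = 598/151.

598/151


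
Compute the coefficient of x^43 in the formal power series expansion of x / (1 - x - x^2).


Let f(x) = sum_{k>=0} a_k x^k. Multiplying f(x) * (1 - x - x^2) = x and matching coefficients gives a_0 = 0, a_1 = 1, and a_k = a_{k-1} + a_{k-2} for k >= 2. These are the Fibonacci numbers F_k.
Iterating from F_0 = 0, F_1 = 1:
F_0=0, F_1=1, F_2=1, F_3=2, F_4=3, F_5=5, F_6=8, F_7=13, F_8=21, F_9=34, ...
F_43 = 433494437.

433494437


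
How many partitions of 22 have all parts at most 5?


Using the generating function (1-x)^(-1)(1-x^2)^(-1)...(1-x^5)^(-1),
the coefficient of x^22 counts these restricted partitions.
Result = 255

255


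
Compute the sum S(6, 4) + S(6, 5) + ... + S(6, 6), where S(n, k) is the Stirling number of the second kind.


By definition, S(n, k) counts partitions of an n-set into exactly k nonempty blocks.
Computing row n = 6 for k = 4..6:
S(6, k): 65, 15, 1
Sum = 81.

81


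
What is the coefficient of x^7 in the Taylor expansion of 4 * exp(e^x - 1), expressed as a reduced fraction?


exp(e^x - 1) = sum_{k>=0} Bell_k x^k / k!, where Bell_k is the k-th Bell number.
So the coefficient of x^7 is 4 * Bell_7 / 7!.
Computing: Bell_7 = 877 and 7! = 5040, giving
4 * 877/5040 = 877/1260.

877/1260


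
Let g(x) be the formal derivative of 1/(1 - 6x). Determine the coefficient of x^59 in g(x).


Differentiate termwise: d/dx sum_{k>=0} 6^k x^k = sum_{k>=1} k 6^k x^(k-1) = sum_{j>=0} (j+1) 6^(j+1) x^j.
Equivalently, d/dx [1/(1 - 6x)] = 6/(1 - 6x)^2.
For j = 59: 60 * 6^60 = 60 * 48873677980689257489322752273774603865660850176 = 2932420678841355449359365136426476231939651010560.

2932420678841355449359365136426476231939651010560


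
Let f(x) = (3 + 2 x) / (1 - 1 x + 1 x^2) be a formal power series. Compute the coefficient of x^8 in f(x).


Write f(x) = sum_{k>=0} a_k x^k. Multiplying both sides by 1 - 1 x + 1 x^2 gives
(1 - 1 x + 1 x^2) sum_{k>=0} a_k x^k = 3 + 2 x.
Matching coefficients:
 x^0: a_0 = 3
 x^1: a_1 - 1 a_0 = 2  =>  a_1 = 1*3 + 2 = 5
 x^k (k >= 2): a_k = 1 a_{k-1} - 1 a_{k-2}.
Iterating: a_2 = 2, a_3 = -3, a_4 = -5, a_5 = -2, a_6 = 3, a_7 = 5, a_8 = 2.
So the coefficient of x^8 is 2.

2


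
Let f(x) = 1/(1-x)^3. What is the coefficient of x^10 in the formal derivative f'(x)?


Differentiate: d/dx [ 1/(1-x)^r ] = r / (1-x)^(r+1).
Here r = 3, so f'(x) = 3 / (1-x)^4.
The expansion of 1/(1-x)^(r+1) has coefficient of x^n equal to C(n+r, r).
So the coefficient of x^10 in f'(x) is
3 * C(13, 3) = 3 * 286 = 858

858


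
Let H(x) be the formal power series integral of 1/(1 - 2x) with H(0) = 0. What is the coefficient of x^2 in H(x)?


1/(1 - 2x) = sum_{k>=0} 2^k x^k. Integrating termwise with H(0) = 0:
H(x) = sum_{k>=0} 2^k x^(k+1) / (k+1) = sum_{m>=1} 2^(m-1) x^m / m.
For m = 2: 2^1/2 = 2/2 = 1.

1


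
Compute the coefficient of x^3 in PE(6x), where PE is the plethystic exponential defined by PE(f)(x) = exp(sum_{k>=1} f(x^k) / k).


With f(x) = 6x, the exponent is sum_{k>=1} 6 x^k / k = 6 * (-ln(1 - x)). Exponentiating:
PE(6x) = exp(-6 ln(1 - x)) = 1/(1 - x)^6.
By the negative binomial expansion, [x^n] 1/(1 - x)^6 = C(n + 5, 5).
For n = 3: C(8, 5) = 56.

56


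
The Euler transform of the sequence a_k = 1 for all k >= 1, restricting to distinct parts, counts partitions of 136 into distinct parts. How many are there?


Partitions of 136 into distinct parts can be computed via generating function.
Product (1+x)(1+x^2)(1+x^3)...
The coefficient of x^136 = 7215644

7215644


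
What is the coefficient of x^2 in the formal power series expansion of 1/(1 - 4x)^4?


The general identity 1/(1 - c x)^r = sum_{k>=0} c^k C(k + r - 1, r - 1) x^k follows by substituting y = c x into 1/(1 - y)^r = sum_{k>=0} C(k + r - 1, r - 1) y^k.
For c = 4, r = 4, k = 2:
4^2 * C(5, 3) = 16 * 10 = 160.

160


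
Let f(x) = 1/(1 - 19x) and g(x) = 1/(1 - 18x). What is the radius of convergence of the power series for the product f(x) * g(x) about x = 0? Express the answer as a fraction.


The radius of 1/(1 - 19x) is 1/19 (nearest singularity at x = 1/19), and the radius of 1/(1 - 18x) is 1/18.
The product f(x)*g(x) = 1/((1 - 19x)(1 - 18x)) has singularities at both 1/19 and 1/18, so its radius of convergence is the distance to the nearest one:
min(1/19, 1/18) = 1/19.

1/19


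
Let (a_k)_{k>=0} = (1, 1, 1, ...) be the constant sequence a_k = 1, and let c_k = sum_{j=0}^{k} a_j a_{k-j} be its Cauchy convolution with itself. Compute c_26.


Since a_j = 1 for all j >= 0, the convolution sum becomes
c_k = sum_{j=0}^{k} 1 * 1 = 1 * (k + 1).
Equivalently, the generating function of (a_k) is 1/(1 - x) and its square is 1/(1 - x)^2 = sum_{k>=0} 1(k + 1) x^k.
For k = 26: 1 * 27 = 27.

27


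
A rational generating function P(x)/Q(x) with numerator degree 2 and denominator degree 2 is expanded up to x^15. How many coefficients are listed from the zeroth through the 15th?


Expanding up to x^15 gives the coefficients for x^0, x^1, ..., x^15.
That is 15 + 1 = 16 coefficients in total.

16


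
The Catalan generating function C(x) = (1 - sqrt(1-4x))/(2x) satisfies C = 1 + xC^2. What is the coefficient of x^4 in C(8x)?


Substituting x -> 8x scales the n-th coefficient by 8^n, so [x^4] C(8x) = 8^4 * C_4.
C_4 = C(2*4, 4)/(5) = 70/5 = 14.
So 8^4 * 14 = 4096 * 14 = 57344.

57344


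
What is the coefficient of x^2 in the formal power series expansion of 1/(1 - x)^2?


The negative binomial / multiset identity is
1/(1 - x)^r = sum_{k>=0} C(k + r - 1, r - 1) x^k.
Here r = 2 and k = 2, so the coefficient is
C(2 + 1, 1) = C(3, 1)
= 3

3


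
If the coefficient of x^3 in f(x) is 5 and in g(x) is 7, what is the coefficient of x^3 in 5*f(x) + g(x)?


Scalar multiplication scales coefficients: 5 * 5 = 25.
Then add the g coefficient: 25 + 7
= 32

32


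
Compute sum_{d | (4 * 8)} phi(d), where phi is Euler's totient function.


First, 4 * 8 = 32. One classical identity is sum_{d | n} phi(d) = n (each k in [1, n] has a unique gcd with n, and among the k's with gcd(k, n) = n/d there are phi(d) of them). So the sum equals 32. We also verify directly:
Divisors of 32: 1, 2, 4, 8, 16, 32.
phi values: 1, 1, 2, 4, 8, 16.
Sum = 32.

32


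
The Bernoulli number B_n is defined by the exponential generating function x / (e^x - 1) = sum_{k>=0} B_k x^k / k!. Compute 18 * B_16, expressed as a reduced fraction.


Bernoulli numbers can also be computed recursively via B_0 = 1 and sum_{j=0}^{m} C(m+1, j) B_j = 0 for m >= 1. Odd-index Bernoulli numbers vanish for k >= 3.
Computing B_16 = -3617/510, so 18 * B_16 = 18 * -3617/510 = -10851/85.

-10851/85


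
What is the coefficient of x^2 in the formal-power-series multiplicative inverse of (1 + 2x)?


The inverse is 1/(1 + 2x). Apply the geometric identity 1/(1 - y) = sum_{k>=0} y^k with y = -2x:
1/(1 + 2x) = sum_{k>=0} (-2)^k x^k.
So the coefficient of x^2 is (-2)^2 = 4.

4


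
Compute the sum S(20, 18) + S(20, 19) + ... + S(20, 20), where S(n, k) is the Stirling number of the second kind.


By definition, S(n, k) counts partitions of an n-set into exactly k nonempty blocks.
Computing row n = 20 for k = 18..20:
S(20, k): 15675, 190, 1
Sum = 15866.

15866


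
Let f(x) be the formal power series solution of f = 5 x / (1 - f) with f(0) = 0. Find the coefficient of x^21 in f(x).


Apply Lagrange inversion: f = 5 x * phi(f) with phi(t) = 1/(1 - t), so
[x^n] f = 5^n * (1/n) [t^(n-1)] phi(t)^n = 5^n * (1/n) [t^(n-1)] (1 - t)^(-n) = 5^n * (1/n) C(2n - 2, n - 1) = 5^n * C_{n-1}.
For n = 21: C_20 = C(40, 20) / 21 = 137846528820/21 = 6564120420.
With the 5^21 = 476837158203125 factor, the coefficient is 476837158203125 * 6564120420 = 3130016527175903320312500.

3130016527175903320312500


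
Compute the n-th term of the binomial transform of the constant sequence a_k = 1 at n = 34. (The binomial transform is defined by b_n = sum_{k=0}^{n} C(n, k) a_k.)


With a_k = 1 for all k, b_n = sum_{k=0}^{n} C(n, k) = 2^n by the binomial theorem.
For n = 34: 2^34 = 17179869184.

17179869184


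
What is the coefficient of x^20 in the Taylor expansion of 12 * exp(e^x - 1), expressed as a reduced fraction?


exp(e^x - 1) = sum_{k>=0} Bell_k x^k / k!, where Bell_k is the k-th Bell number.
So the coefficient of x^20 is 12 * Bell_20 / 20!.
Computing: Bell_20 = 51724158235372 and 20! = 2432902008176640000, giving
12 * 51724158235372/2432902008176640000 = 263898766507/1034397112320000.

263898766507/1034397112320000


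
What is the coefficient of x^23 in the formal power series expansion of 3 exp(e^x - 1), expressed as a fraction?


exp(e^x - 1) is the exponential generating function for the Bell numbers Bell_k: exp(e^x - 1) = sum_{k>=0} Bell_k x^k / k!.
So the coefficient of x^23 in 3 exp(e^x - 1) is 3 Bell_23 / 23!.
Computing: Bell_23 = 44152005855084346 and 23! = 25852016738884976640000, giving
3 * 44152005855084346/25852016738884976640000 = 22076002927542173/4308669456480829440000.

22076002927542173/4308669456480829440000


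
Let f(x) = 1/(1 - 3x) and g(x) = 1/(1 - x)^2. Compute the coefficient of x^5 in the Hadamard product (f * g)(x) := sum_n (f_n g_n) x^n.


f has coefficients f_k = 3^k. For g = 1/(1 - x)^2 the coefficient is g_k = C(k + 1, 1) = k + 1. The Hadamard coefficient is (f * g)_k = 3^k * (k + 1).
For k = 5: 3^5 * 6 = 243 * 6 = 1458.

1458


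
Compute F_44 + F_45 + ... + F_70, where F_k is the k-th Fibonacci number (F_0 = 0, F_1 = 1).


Use the identity sum_{k=0}^{N} F_k = F_{N+2} - 1 (which follows from F_{k+2} - F_{k+1} = F_k). Then
sum_{k=44}^{70} F_k = (F_{72} - 1) - (F_{45} - 1) = F_{72} - F_{45}.
Computing: F_{72} = 498454011879264, F_{45} = 1134903170, so
Sum = 498454011879264 - 1134903170 = 498452876976094.

498452876976094


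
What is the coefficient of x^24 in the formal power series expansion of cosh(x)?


The Maclaurin series is cosh(t) = sum_{m>=0} t^(2m) / (2m)!, so substituting t = x, only even powers of x are nonzero, with coefficient of x^(2m) equal to 1 / (2m)!.
For x^24 the coefficient is 1/24! = 1/620448401733239439360000 = 1/620448401733239439360000.

1/620448401733239439360000


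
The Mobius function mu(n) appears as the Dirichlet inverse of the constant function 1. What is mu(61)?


61 = 61 (all distinct primes).
mu(61) = (-1)^1 = -1

-1


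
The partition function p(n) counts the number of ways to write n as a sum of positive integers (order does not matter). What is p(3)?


Using the generating function prod_{k>=1} 1/(1-x^k), we compute p(3).
By dynamic programming over parts 1 through 3:
p(3) = 3

3


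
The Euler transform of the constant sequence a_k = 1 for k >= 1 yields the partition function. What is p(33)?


The Euler transform converts the sequence a_k = 1 into the number of integer partitions.
Using the recurrence or dynamic programming:
p(33) = 10143

10143


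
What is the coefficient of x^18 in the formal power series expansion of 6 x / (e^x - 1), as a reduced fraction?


The exponential generating function for Bernoulli numbers is
x / (e^x - 1) = sum_{k>=0} B_k x^k / k!.
So the coefficient of x^18 in 6 x / (e^x - 1) is 6 B_18 / 18!.
Computing: B_18 = 43867/798, 18! = 6402373705728000, giving
6 * 43867/798 / 6402373705728000 = 43867/851515702861824000.

43867/851515702861824000


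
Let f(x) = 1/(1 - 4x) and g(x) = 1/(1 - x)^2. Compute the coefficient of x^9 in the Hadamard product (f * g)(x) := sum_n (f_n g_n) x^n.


f has coefficients f_k = 4^k. For g = 1/(1 - x)^2 the coefficient is g_k = C(k + 1, 1) = k + 1. The Hadamard coefficient is (f * g)_k = 4^k * (k + 1).
For k = 9: 4^9 * 10 = 262144 * 10 = 2621440.

2621440


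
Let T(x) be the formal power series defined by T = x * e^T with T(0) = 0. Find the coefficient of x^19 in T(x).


Apply the Lagrange inversion formula: if T = x * phi(T) with phi(t) = e^t, then
[x^n] T = (1/n) [t^(n-1)] phi(t)^n = (1/n) [t^(n-1)] e^(n t) = (1/n) * n^(n-1) / (n-1)! = n^(n-1) / n!.
When c = 1 this is the Cayley count of rooted labeled trees on n vertices, divided by n!.
For n = 19: 19^18 / 19! = 104127350297911241532841/121645100408832000 = 5480386857784802185939/6402373705728000.

5480386857784802185939/6402373705728000


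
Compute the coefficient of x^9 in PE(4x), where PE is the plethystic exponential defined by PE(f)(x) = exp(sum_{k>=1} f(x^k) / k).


With f(x) = 4x, the exponent is sum_{k>=1} 4 x^k / k = 4 * (-ln(1 - x)). Exponentiating:
PE(4x) = exp(-4 ln(1 - x)) = 1/(1 - x)^4.
By the negative binomial expansion, [x^n] 1/(1 - x)^4 = C(n + 3, 3).
For n = 9: C(12, 3) = 220.

220


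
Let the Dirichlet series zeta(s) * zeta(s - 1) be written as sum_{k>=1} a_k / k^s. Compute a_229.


Convolution gives a_k = sum_{d | k} d * 1 = sum_{d | k} d = sigma(k), the sum of positive divisors of k.
For k = 229, the divisors are 1, 229, so
sigma(229) = 1 + 229 = 230.

230


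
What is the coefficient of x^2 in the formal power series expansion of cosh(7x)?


The Maclaurin series is cosh(t) = sum_{m>=0} t^(2m) / (2m)!, so substituting t = 7x, only even powers of x are nonzero, with coefficient of x^(2m) equal to 7^(2m) / (2m)!.
For x^2 the coefficient is 7^2/2! = 49/2 = 49/2.

49/2


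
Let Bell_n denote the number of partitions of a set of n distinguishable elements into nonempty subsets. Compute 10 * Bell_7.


Bell_7 can be computed from the Bell triangle or from Dobinski's identity Bell_n = (1/e) * sum_{k>=0} k^n / k!.
Computing Bell_7 = 877.
Then 10 * 877 = 8770.

8770


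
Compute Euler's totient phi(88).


phi(n) counts integers in [1, n] coprime to n. Using the multiplicative formula phi(n) = n * prod_{p | n} (1 - 1/p):
88 = 2^3 * 11, so
phi(88) = 88 * (1 - 1/2) * (1 - 1/11) = 40.

40


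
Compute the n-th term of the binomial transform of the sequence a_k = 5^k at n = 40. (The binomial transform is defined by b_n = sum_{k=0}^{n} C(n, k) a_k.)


With a_k = 5^k, b_n = sum_{k=0}^{n} C(n, k) 5^k = (1 + 5)^n by the binomial theorem.
For n = 40: (1 + 5)^40 = 6^40 = 13367494538843734067838845976576.

13367494538843734067838845976576


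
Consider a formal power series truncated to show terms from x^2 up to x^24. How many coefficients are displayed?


From x^2 to x^24 inclusive, the count is 24 - 2 + 1 = 23.

23


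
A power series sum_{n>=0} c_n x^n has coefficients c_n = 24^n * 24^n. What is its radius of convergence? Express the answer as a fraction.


By the root test (Cauchy-Hadamard), the radius is R = 1 / limsup_n |c_n|^(1/n).
Here |c_n|^(1/n) = (24^n * 24^n)^(1/n) = 24 * 24 = 576 for all n.
So R = 1/576 = 1/576.

1/576


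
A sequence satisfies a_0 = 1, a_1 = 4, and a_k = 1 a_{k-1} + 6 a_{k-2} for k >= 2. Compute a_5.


The characteristic equation is t^2 - 1 t - 6 = 0, with roots r_1 = 3 and r_2 = -2 (so c_1 = r_1 + r_2, c_2 = -r_1 r_2 as required).
One can use the closed form a_n = A r_1^n + B r_2^n, but direct iteration is more reliable:
a_0 = 1, a_1 = 4, a_2 = 10, a_3 = 34, a_4 = 94, a_5 = 298.
So a_5 = 298.

298


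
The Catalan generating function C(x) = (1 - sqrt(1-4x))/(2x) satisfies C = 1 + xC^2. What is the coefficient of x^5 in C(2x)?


Substituting x -> 2x scales the n-th coefficient by 2^n, so [x^5] C(2x) = 2^5 * C_5.
C_5 = C(2*5, 5)/(6) = 252/6 = 42.
So 2^5 * 42 = 32 * 42 = 1344.

1344


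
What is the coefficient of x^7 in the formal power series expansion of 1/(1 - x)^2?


The expansion 1/(1 - x)^r = sum_{k>=0} C(k + r - 1, r - 1) x^k follows from the multiset / negative-binomial theorem (or from repeated differentiation of the geometric series).
For r = 2 and k = 7:
C(8, 1) = 40320 / (1 * 5040) = 8.

8


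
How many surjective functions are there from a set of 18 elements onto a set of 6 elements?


By inclusion-exclusion on which target elements are missed, the number of surjections from an n-set onto a k-set is
surj(n, k) = sum_{j=0}^{k} (-1)^j C(k, j) (k - j)^n.
Equivalently surj(n, k) = k! * S(n, k), where S(n, k) is the Stirling number of the second kind.
For n = 18, k = 6:
S(18, 6) = 110687251039, so
surj = 6! * 110687251039 = 720 * 110687251039 = 79694820748080.

79694820748080


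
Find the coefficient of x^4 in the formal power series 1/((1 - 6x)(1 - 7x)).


By partial fractions or Cauchy convolution:
The coefficient equals sum_{k=0}^{4} 6^k * 7^(4-k).
= 9031

9031


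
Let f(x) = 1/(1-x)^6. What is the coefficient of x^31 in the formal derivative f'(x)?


Differentiate: d/dx [ 1/(1-x)^r ] = r / (1-x)^(r+1).
Here r = 6, so f'(x) = 6 / (1-x)^7.
The expansion of 1/(1-x)^(r+1) has coefficient of x^n equal to C(n+r, r).
So the coefficient of x^31 in f'(x) is
6 * C(37, 6) = 6 * 2324784 = 13948704

13948704


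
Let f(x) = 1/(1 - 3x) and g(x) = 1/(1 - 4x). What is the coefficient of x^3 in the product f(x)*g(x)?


The coefficient of x^n in f*g is the Cauchy product: sum_{k=0}^{n} a^k * b^(n-k).
With a=3, b=4, n=3:
sum_{k=0}^{3} 3^k * 4^(3-k)
= 175

175


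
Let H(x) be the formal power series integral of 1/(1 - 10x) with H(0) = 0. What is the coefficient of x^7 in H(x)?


1/(1 - 10x) = sum_{k>=0} 10^k x^k. Integrating termwise with H(0) = 0:
H(x) = sum_{k>=0} 10^k x^(k+1) / (k+1) = sum_{m>=1} 10^(m-1) x^m / m.
For m = 7: 10^6/7 = 1000000/7 = 1000000/7.

1000000/7


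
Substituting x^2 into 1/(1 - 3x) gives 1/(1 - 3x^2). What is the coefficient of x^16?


The coefficient of x^(2m) in 1/(1 - 3x^2) is 3^m.
With n = 16 = 2*8, the coefficient is 3^8 = 6561.

6561
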